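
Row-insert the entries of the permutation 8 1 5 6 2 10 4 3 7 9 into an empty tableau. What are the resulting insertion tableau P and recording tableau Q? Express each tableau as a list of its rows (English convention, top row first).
P = [[1, 2, 3, 7, 9], [4, 6, 10], [5], [8]], Q = [[1, 3, 4, 6, 10], [2, 7, 9], [5], [8]]

Insert each entry of the permutation into P by Schensted row insertion, recording in Q the position of each new cell.

Insert 8: appended to row 1. P = [[8]], Q = [[1]].
Insert 1: 1 bumps 8 from row 1; 8 starts row 2. P = [[1], [8]], Q = [[1], [2]].
Insert 5: appended to row 1. P = [[1, 5], [8]], Q = [[1, 3], [2]].
Insert 6: appended to row 1. P = [[1, 5, 6], [8]], Q = [[1, 3, 4], [2]].
Insert 2: 2 bumps 5 from row 1; 5 bumps 8 from row 2; 8 starts row 3. P = [[1, 2, 6], [5], [8]], Q = [[1, 3, 4], [2], [5]].
Insert 10: appended to row 1. P = [[1, 2, 6, 10], [5], [8]], Q = [[1, 3, 4, 6], [2], [5]].
Insert 4: 4 bumps 6 from row 1; 6 appends to row 2. P = [[1, 2, 4, 10], [5, 6], [8]], Q = [[1, 3, 4, 6], [2, 7], [5]].
Insert 3: 3 bumps 4 from row 1; 4 bumps 5 from row 2; 5 bumps 8 from row 3; 8 starts row 4. P = [[1, 2, 3, 10], [4, 6], [5], [8]], Q = [[1, 3, 4, 6], [2, 7], [5], [8]].
Insert 7: 7 bumps 10 from row 1; 10 appends to row 2. P = [[1, 2, 3, 7], [4, 6, 10], [5], [8]], Q = [[1, 3, 4, 6], [2, 7, 9], [5], [8]].
Insert 9: appended to row 1. P = [[1, 2, 3, 7, 9], [4, 6, 10], [5], [8]], Q = [[1, 3, 4, 6, 10], [2, 7, 9], [5], [8]].

So P = [[1, 2, 3, 7, 9], [4, 6, 10], [5], [8]], Q = [[1, 3, 4, 6, 10], [2, 7, 9], [5], [8]].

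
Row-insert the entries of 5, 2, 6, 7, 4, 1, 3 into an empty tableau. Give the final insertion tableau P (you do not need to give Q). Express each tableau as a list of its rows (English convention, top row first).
P = [[1, 3, 7], [2, 4], [5, 6]]

Insert 5: appended to row 1. P = [[5]].
Insert 2: 2 bumps 5 from row 1; 5 starts row 2. P = [[2], [5]].
Insert 6: appended to row 1. P = [[2, 6], [5]].
Insert 7: appended to row 1. P = [[2, 6, 7], [5]].
Insert 4: 4 bumps 6 from row 1; 6 appends to row 2. P = [[2, 4, 7], [5, 6]].
Insert 1: 1 bumps 2 from row 1; 2 bumps 5 from row 2; 5 starts row 3. P = [[1, 4, 7], [2, 6], [5]].
Insert 3: 3 bumps 4 from row 1; 4 bumps 6 from row 2; 6 appends to row 3. P = [[1, 3, 7], [2, 4], [5, 6]].

So P = [[1, 3, 7], [2, 4], [5, 6]].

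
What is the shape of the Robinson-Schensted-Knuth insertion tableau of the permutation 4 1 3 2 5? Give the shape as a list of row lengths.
[3, 1, 1]

Row-insert each entry into an empty tableau.

After inserting 4: P = [[4]].
After inserting 1: P = [[1], [4]].
After inserting 3: P = [[1, 3], [4]].
After inserting 2: P = [[1, 2], [3], [4]].
After inserting 5: P = [[1, 2, 5], [3], [4]].

The final insertion tableau P = [[1, 2, 5], [3], [4]] has shape [3, 1, 1].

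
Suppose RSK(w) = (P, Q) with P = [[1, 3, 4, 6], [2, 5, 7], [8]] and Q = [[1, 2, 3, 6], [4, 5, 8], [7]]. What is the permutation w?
Reverse the RSK construction: for i from n down to 1, find the cell of Q containing i, remove the entry at that cell from P, and reverse-bump it up through P; the value ejected from row 1 is w(i).

Step i=8: Q has 8 at row 2, column 3; remove 7 from row 2 of P and reverse-bump: 7 enters row 1 and ejects 6. So w(8) = 6. P is now [[1, 3, 4, 7], [2, 5], [8]].
Step i=7: Q has 7 at row 3, column 1; remove 8 from row 3 of P and reverse-bump: 8 enters row 2 and ejects 5; 5 enters row 1 and ejects 4. So w(7) = 4. P is now [[1, 3, 5, 7], [2, 8]].
Step i=6: Q has 6 at row 1, column 4; remove that cell from P, ejecting 7. So w(6) = 7. P is now [[1, 3, 5], [2, 8]].
Step i=5: Q has 5 at row 2, column 2; remove 8 from row 2 of P and reverse-bump: 8 enters row 1 and ejects 5. So w(5) = 5. P is now [[1, 3, 8], [2]].
Step i=4: Q has 4 at row 2, column 1; remove 2 from row 2 of P and reverse-bump: 2 enters row 1 and ejects 1. So w(4) = 1. P is now [[2, 3, 8]].
Step i=3: Q has 3 at row 1, column 3; remove that cell from P, ejecting 8. So w(3) = 8. P is now [[2, 3]].
Step i=2: Q has 2 at row 1, column 2; remove that cell from P, ejecting 3. So w(2) = 3. P is now [[2]].
Step i=1: Q has 1 at row 1, column 1; remove that cell from P, ejecting 2. So w(1) = 2. P is now [].

So w = 2 3 8 1 5 7 4 6.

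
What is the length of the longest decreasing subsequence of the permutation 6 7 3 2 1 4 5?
4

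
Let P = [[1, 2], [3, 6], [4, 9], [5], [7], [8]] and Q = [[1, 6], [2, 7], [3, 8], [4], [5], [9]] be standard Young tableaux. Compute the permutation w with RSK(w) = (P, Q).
8 7 5 4 1 9 6 3 2

Reverse the RSK construction: for i from n down to 1, find the cell of Q containing i, remove the entry at that cell from P, and reverse-bump it up through P; the value ejected from row 1 is w(i).

Step i=9: Q has 9 at row 6, column 1; remove 8 from row 6 of P and reverse-bump: 8 enters row 5 and ejects 7; 7 enters row 4 and ejects 5; 5 enters row 3 and ejects 4; 4 enters row 2 and ejects 3; 3 enters row 1 and ejects 2. So w(9) = 2. P is now [[1, 3], [4, 6], [5, 9], [7], [8]].
Step i=8: Q has 8 at row 3, column 2; remove 9 from row 3 of P and reverse-bump: 9 enters row 2 and ejects 6; 6 enters row 1 and ejects 3. So w(8) = 3. P is now [[1, 6], [4, 9], [5], [7], [8]].
Step i=7: Q has 7 at row 2, column 2; remove 9 from row 2 of P and reverse-bump: 9 enters row 1 and ejects 6. So w(7) = 6. P is now [[1, 9], [4], [5], [7], [8]].
Step i=6: Q has 6 at row 1, column 2; remove that cell from P, ejecting 9. So w(6) = 9. P is now [[1], [4], [5], [7], [8]].
Step i=5: Q has 5 at row 5, column 1; remove 8 from row 5 of P and reverse-bump: 8 enters row 4 and ejects 7; 7 enters row 3 and ejects 5; 5 enters row 2 and ejects 4; 4 enters row 1 and ejects 1. So w(5) = 1. P is now [[4], [5], [7], [8]].
Step i=4: Q has 4 at row 4, column 1; remove 8 from row 4 of P and reverse-bump: 8 enters row 3 and ejects 7; 7 enters row 2 and ejects 5; 5 enters row 1 and ejects 4. So w(4) = 4. P is now [[5], [7], [8]].
Step i=3: Q has 3 at row 3, column 1; remove 8 from row 3 of P and reverse-bump: 8 enters row 2 and ejects 7; 7 enters row 1 and ejects 5. So w(3) = 5. P is now [[7], [8]].
Step i=2: Q has 2 at row 2, column 1; remove 8 from row 2 of P and reverse-bump: 8 enters row 1 and ejects 7. So w(2) = 7. P is now [[8]].
Step i=1: Q has 1 at row 1, column 1; remove that cell from P, ejecting 8. So w(1) = 8. P is now [].

So w = 8 7 5 4 1 9 6 3 2.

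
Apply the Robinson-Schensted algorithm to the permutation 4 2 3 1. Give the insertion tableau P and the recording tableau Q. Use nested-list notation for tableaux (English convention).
Insert each entry of the permutation into P by Schensted row insertion, recording in Q the position of each new cell.

After inserting 4: P = [[4]].
After inserting 2: P = [[2], [4]].
After inserting 3: P = [[2, 3], [4]].
After inserting 1: P = [[1, 3], [2], [4]].

So P = [[1, 3], [2], [4]], Q = [[1, 3], [2], [4]].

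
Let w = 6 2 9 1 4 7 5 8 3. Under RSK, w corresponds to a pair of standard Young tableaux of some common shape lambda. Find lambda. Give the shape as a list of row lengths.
[4, 2, 2, 1]

Row-insert each entry into an empty tableau.

After inserting 6: P = [[6]].
After inserting 2: P = [[2], [6]].
After inserting 9: P = [[2, 9], [6]].
After inserting 1: P = [[1, 9], [2], [6]].
After inserting 4: P = [[1, 4], [2, 9], [6]].
After inserting 7: P = [[1, 4, 7], [2, 9], [6]].
After inserting 5: P = [[1, 4, 5], [2, 7], [6, 9]].
After inserting 8: P = [[1, 4, 5, 8], [2, 7], [6, 9]].
After inserting 3: P = [[1, 3, 5, 8], [2, 4], [6, 7], [9]].

The final insertion tableau P = [[1, 3, 5, 8], [2, 4], [6, 7], [9]] has shape [4, 2, 2, 1].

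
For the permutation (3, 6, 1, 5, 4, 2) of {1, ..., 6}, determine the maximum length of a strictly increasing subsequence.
2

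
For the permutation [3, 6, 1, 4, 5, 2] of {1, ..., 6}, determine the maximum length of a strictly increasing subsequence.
3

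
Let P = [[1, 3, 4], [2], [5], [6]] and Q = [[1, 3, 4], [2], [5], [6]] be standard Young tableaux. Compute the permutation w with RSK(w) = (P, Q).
Reverse the RSK construction: for i from n down to 1, find the cell of Q containing i, remove the entry at that cell from P, and reverse-bump it up through P; the value ejected from row 1 is w(i).

Step i=6: Q has 6 at row 4, column 1; remove 6 from row 4 of P and reverse-bump: 6 enters row 3 and ejects 5; 5 enters row 2 and ejects 2; 2 enters row 1 and ejects 1. So w(6) = 1. P is now [[2, 3, 4], [5], [6]].
Step i=5: Q has 5 at row 3, column 1; remove 6 from row 3 of P and reverse-bump: 6 enters row 2 and ejects 5; 5 enters row 1 and ejects 4. So w(5) = 4. P is now [[2, 3, 5], [6]].
Step i=4: Q has 4 at row 1, column 3; remove that cell from P, ejecting 5. So w(4) = 5. P is now [[2, 3], [6]].
Step i=3: Q has 3 at row 1, column 2; remove that cell from P, ejecting 3. So w(3) = 3. P is now [[2], [6]].
Step i=2: Q has 2 at row 2, column 1; remove 6 from row 2 of P and reverse-bump: 6 enters row 1 and ejects 2. So w(2) = 2. P is now [[6]].
Step i=1: Q has 1 at row 1, column 1; remove that cell from P, ejecting 6. So w(1) = 6. P is now [].

So w = 6 2 3 5 4 1.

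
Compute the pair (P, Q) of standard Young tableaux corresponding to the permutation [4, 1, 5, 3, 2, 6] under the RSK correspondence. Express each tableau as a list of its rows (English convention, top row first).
Insert each entry of the permutation into P by Schensted row insertion, recording in Q the position of each new cell.

Insert 4: appended to row 1. P = [[4]], Q = [[1]].
Insert 1: 1 bumps 4 from row 1; 4 starts row 2. P = [[1], [4]], Q = [[1], [2]].
Insert 5: appended to row 1. P = [[1, 5], [4]], Q = [[1, 3], [2]].
Insert 3: 3 bumps 5 from row 1; 5 appends to row 2. P = [[1, 3], [4, 5]], Q = [[1, 3], [2, 4]].
Insert 2: 2 bumps 3 from row 1; 3 bumps 4 from row 2; 4 starts row 3. P = [[1, 2], [3, 5], [4]], Q = [[1, 3], [2, 4], [5]].
Insert 6: appended to row 1. P = [[1, 2, 6], [3, 5], [4]], Q = [[1, 3, 6], [2, 4], [5]].

So P = [[1, 2, 6], [3, 5], [4]], Q = [[1, 3, 6], [2, 4], [5]].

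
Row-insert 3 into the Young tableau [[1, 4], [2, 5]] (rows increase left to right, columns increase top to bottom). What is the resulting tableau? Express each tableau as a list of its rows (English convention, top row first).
In row 1, 3 replaces 4 (the leftmost entry greater than 3); 4 is bumped to row 2. In row 2, 4 replaces 5 (the leftmost entry greater than 4); 5 is bumped to row 3. 5 starts a new row 3. The new tableau is [[1, 3], [2, 4], [5]].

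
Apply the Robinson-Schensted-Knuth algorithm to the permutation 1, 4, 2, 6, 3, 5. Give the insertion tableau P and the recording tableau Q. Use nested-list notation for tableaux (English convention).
Insert each entry of the permutation into P by Schensted row insertion, recording in Q the position of each new cell.

Insert 1: appended to row 1. P = [[1]].
Insert 4: appended to row 1. P = [[1, 4]].
Insert 2: 2 bumps 4 from row 1; 4 starts row 2. P = [[1, 2], [4]].
Insert 6: appended to row 1. P = [[1, 2, 6], [4]].
Insert 3: 3 bumps 6 from row 1; 6 appends to row 2. P = [[1, 2, 3], [4, 6]].
Insert 5: appended to row 1. P = [[1, 2, 3, 5], [4, 6]].

So P = [[1, 2, 3, 5], [4, 6]], Q = [[1, 2, 4, 6], [3, 5]].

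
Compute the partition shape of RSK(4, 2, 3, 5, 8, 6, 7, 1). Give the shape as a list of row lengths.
Row-insert each entry into an empty tableau.

After inserting 4: P = [[4]].
After inserting 2: P = [[2], [4]].
After inserting 3: P = [[2, 3], [4]].
After inserting 5: P = [[2, 3, 5], [4]].
After inserting 8: P = [[2, 3, 5, 8], [4]].
After inserting 6: P = [[2, 3, 5, 6], [4, 8]].
After inserting 7: P = [[2, 3, 5, 6, 7], [4, 8]].
After inserting 1: P = [[1, 3, 5, 6, 7], [2, 8], [4]].

The final insertion tableau P = [[1, 3, 5, 6, 7], [2, 8], [4]] has shape [5, 2, 1].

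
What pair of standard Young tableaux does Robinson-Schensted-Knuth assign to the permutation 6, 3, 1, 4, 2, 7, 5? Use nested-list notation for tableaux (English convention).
Insert each entry of the permutation into P by Schensted row insertion, recording in Q the position of each new cell.

After inserting 6: P = [[6]].
After inserting 3: P = [[3], [6]].
After inserting 1: P = [[1], [3], [6]].
After inserting 4: P = [[1, 4], [3], [6]].
After inserting 2: P = [[1, 2], [3, 4], [6]].
After inserting 7: P = [[1, 2, 7], [3, 4], [6]].
After inserting 5: P = [[1, 2, 5], [3, 4, 7], [6]].

So P = [[1, 2, 5], [3, 4, 7], [6]], Q = [[1, 4, 6], [2, 5, 7], [3]].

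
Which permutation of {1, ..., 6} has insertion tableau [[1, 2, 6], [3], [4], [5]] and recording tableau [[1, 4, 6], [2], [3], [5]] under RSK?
Reverse the RSK construction: for i from n down to 1, find the cell of Q containing i, remove the entry at that cell from P, and reverse-bump it up through P; the value ejected from row 1 is w(i).

Step i=6: Q has 6 at row 1, column 3; remove that cell from P, ejecting 6. So w(6) = 6. P is now [[1, 2], [3], [4], [5]].
Step i=5: Q has 5 at row 4, column 1; remove 5 from row 4 of P and reverse-bump: 5 enters row 3 and ejects 4; 4 enters row 2 and ejects 3; 3 enters row 1 and ejects 2. So w(5) = 2. P is now [[1, 3], [4], [5]].
Step i=4: Q has 4 at row 1, column 2; remove that cell from P, ejecting 3. So w(4) = 3. P is now [[1], [4], [5]].
Step i=3: Q has 3 at row 3, column 1; remove 5 from row 3 of P and reverse-bump: 5 enters row 2 and ejects 4; 4 enters row 1 and ejects 1. So w(3) = 1. P is now [[4], [5]].
Step i=2: Q has 2 at row 2, column 1; remove 5 from row 2 of P and reverse-bump: 5 enters row 1 and ejects 4. So w(2) = 4. P is now [[5]].
Step i=1: Q has 1 at row 1, column 1; remove that cell from P, ejecting 5. So w(1) = 5. P is now [].

So w = 5 4 1 3 2 6.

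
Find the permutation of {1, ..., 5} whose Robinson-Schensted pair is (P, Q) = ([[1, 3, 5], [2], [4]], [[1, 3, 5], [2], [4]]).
4 2 3 1 5

Reverse the RSK construction: for i from n down to 1, find the cell of Q containing i, remove the entry at that cell from P, and reverse-bump it up through P; the value ejected from row 1 is w(i).

Step i=5: Q has 5 at row 1, column 3; remove that cell from P, ejecting 5. So w(5) = 5. P is now [[1, 3], [2], [4]].
Step i=4: Q has 4 at row 3, column 1; remove 4 from row 3 of P and reverse-bump: 4 enters row 2 and ejects 2; 2 enters row 1 and ejects 1. So w(4) = 1. P is now [[2, 3], [4]].
Step i=3: Q has 3 at row 1, column 2; remove that cell from P, ejecting 3. So w(3) = 3. P is now [[2], [4]].
Step i=2: Q has 2 at row 2, column 1; remove 4 from row 2 of P and reverse-bump: 4 enters row 1 and ejects 2. So w(2) = 2. P is now [[4]].
Step i=1: Q has 1 at row 1, column 1; remove that cell from P, ejecting 4. So w(1) = 4. P is now [].

So w = 4 2 3 1 5.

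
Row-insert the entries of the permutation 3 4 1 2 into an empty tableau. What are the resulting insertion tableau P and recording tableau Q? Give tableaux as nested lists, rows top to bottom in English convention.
Insert each entry of the permutation into P by Schensted row insertion, recording in Q the position of each new cell.

After inserting 3: P = [[3]].
After inserting 4: P = [[3, 4]].
After inserting 1: P = [[1, 4], [3]].
After inserting 2: P = [[1, 2], [3, 4]].

So P = [[1, 2], [3, 4]], Q = [[1, 2], [3, 4]].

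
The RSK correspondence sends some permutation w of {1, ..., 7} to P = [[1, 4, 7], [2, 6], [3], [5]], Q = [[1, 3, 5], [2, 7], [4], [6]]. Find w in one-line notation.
5 3 6 2 7 1 4

Reverse the RSK construction: for i from n down to 1, find the cell of Q containing i, remove the entry at that cell from P, and reverse-bump it up through P; the value ejected from row 1 is w(i).

Step i=7: Q has 7 at row 2, column 2; remove 6 from row 2 of P and reverse-bump: 6 enters row 1 and ejects 4. So w(7) = 4. P is now [[1, 6, 7], [2], [3], [5]].
Step i=6: Q has 6 at row 4, column 1; remove 5 from row 4 of P and reverse-bump: 5 enters row 3 and ejects 3; 3 enters row 2 and ejects 2; 2 enters row 1 and ejects 1. So w(6) = 1. P is now [[2, 6, 7], [3], [5]].
Step i=5: Q has 5 at row 1, column 3; remove that cell from P, ejecting 7. So w(5) = 7. P is now [[2, 6], [3], [5]].
Step i=4: Q has 4 at row 3, column 1; remove 5 from row 3 of P and reverse-bump: 5 enters row 2 and ejects 3; 3 enters row 1 and ejects 2. So w(4) = 2. P is now [[3, 6], [5]].
Step i=3: Q has 3 at row 1, column 2; remove that cell from P, ejecting 6. So w(3) = 6. P is now [[3], [5]].
Step i=2: Q has 2 at row 2, column 1; remove 5 from row 2 of P and reverse-bump: 5 enters row 1 and ejects 3. So w(2) = 3. P is now [[5]].
Step i=1: Q has 1 at row 1, column 1; remove that cell from P, ejecting 5. So w(1) = 5. P is now [].

So w = 5 3 6 2 7 1 4.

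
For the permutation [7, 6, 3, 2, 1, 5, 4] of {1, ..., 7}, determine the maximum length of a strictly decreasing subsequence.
5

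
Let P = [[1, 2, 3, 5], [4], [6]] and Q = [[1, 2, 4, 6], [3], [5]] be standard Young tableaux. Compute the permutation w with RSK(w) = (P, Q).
1 6 2 4 3 5

Reverse the RSK construction: for i from n down to 1, find the cell of Q containing i, remove the entry at that cell from P, and reverse-bump it up through P; the value ejected from row 1 is w(i).

Step i=6: Q has 6 at row 1, column 4; remove that cell from P, ejecting 5. So w(6) = 5. P is now [[1, 2, 3], [4], [6]].
Step i=5: Q has 5 at row 3, column 1; remove 6 from row 3 of P and reverse-bump: 6 enters row 2 and ejects 4; 4 enters row 1 and ejects 3. So w(5) = 3. P is now [[1, 2, 4], [6]].
Step i=4: Q has 4 at row 1, column 3; remove that cell from P, ejecting 4. So w(4) = 4. P is now [[1, 2], [6]].
Step i=3: Q has 3 at row 2, column 1; remove 6 from row 2 of P and reverse-bump: 6 enters row 1 and ejects 2. So w(3) = 2. P is now [[1, 6]].
Step i=2: Q has 2 at row 1, column 2; remove that cell from P, ejecting 6. So w(2) = 6. P is now [[1]].
Step i=1: Q has 1 at row 1, column 1; remove that cell from P, ejecting 1. So w(1) = 1. P is now [].

So w = 1 6 2 4 3 5.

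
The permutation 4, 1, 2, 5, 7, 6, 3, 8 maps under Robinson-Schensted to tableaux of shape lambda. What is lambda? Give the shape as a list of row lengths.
[5, 2, 1]

Row-insert each entry into an empty tableau.

After inserting 4: P = [[4]].
After inserting 1: P = [[1], [4]].
After inserting 2: P = [[1, 2], [4]].
After inserting 5: P = [[1, 2, 5], [4]].
After inserting 7: P = [[1, 2, 5, 7], [4]].
After inserting 6: P = [[1, 2, 5, 6], [4, 7]].
After inserting 3: P = [[1, 2, 3, 6], [4, 5], [7]].
After inserting 8: P = [[1, 2, 3, 6, 8], [4, 5], [7]].

The final insertion tableau P = [[1, 2, 3, 6, 8], [4, 5], [7]] has shape [5, 2, 1].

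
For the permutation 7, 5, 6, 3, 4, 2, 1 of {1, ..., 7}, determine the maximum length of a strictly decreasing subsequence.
5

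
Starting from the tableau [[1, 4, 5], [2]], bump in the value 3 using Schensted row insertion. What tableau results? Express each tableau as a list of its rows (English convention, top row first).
[[1, 3, 5], [2, 4]]

In row 1, 3 replaces 4 (the leftmost entry greater than 3); 4 is bumped to row 2. 4 is appended to row 2. The new tableau is [[1, 3, 5], [2, 4]].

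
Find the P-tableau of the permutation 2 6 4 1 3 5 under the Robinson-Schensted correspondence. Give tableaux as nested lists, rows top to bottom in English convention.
Insert 2: appended to row 1. P = [[2]].
Insert 6: appended to row 1. P = [[2, 6]].
Insert 4: 4 bumps 6 from row 1; 6 starts row 2. P = [[2, 4], [6]].
Insert 1: 1 bumps 2 from row 1; 2 bumps 6 from row 2; 6 starts row 3. P = [[1, 4], [2], [6]].
Insert 3: 3 bumps 4 from row 1; 4 appends to row 2. P = [[1, 3], [2, 4], [6]].
Insert 5: appended to row 1. P = [[1, 3, 5], [2, 4], [6]].

So P = [[1, 3, 5], [2, 4], [6]].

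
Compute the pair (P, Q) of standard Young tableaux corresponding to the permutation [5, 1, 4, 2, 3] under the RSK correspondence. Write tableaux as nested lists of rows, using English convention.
Insert each entry of the permutation into P by Schensted row insertion, recording in Q the position of each new cell.

After inserting 5: P = [[5]].
After inserting 1: P = [[1], [5]].
After inserting 4: P = [[1, 4], [5]].
After inserting 2: P = [[1, 2], [4], [5]].
After inserting 3: P = [[1, 2, 3], [4], [5]].

So P = [[1, 2, 3], [4], [5]], Q = [[1, 3, 5], [2], [4]].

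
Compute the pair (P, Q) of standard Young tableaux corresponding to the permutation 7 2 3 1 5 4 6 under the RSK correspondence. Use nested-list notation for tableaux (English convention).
Insert each entry of the permutation into P by Schensted row insertion, recording in Q the position of each new cell.

Insert 7: appended to row 1. P = [[7]].
Insert 2: 2 bumps 7 from row 1; 7 starts row 2. P = [[2], [7]].
Insert 3: appended to row 1. P = [[2, 3], [7]].
Insert 1: 1 bumps 2 from row 1; 2 bumps 7 from row 2; 7 starts row 3. P = [[1, 3], [2], [7]].
Insert 5: appended to row 1. P = [[1, 3, 5], [2], [7]].
Insert 4: 4 bumps 5 from row 1; 5 appends to row 2. P = [[1, 3, 4], [2, 5], [7]].
Insert 6: appended to row 1. P = [[1, 3, 4, 6], [2, 5], [7]].

So P = [[1, 3, 4, 6], [2, 5], [7]], Q = [[1, 3, 5, 7], [2, 6], [4]].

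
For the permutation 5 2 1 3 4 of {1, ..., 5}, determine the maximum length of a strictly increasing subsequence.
3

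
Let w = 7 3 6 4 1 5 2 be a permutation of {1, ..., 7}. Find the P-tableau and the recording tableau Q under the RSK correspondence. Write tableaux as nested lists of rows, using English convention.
Insert each entry of the permutation into P by Schensted row insertion, recording in Q the position of each new cell.

Insert 7: appended to row 1. P = [[7]], Q = [[1]].
Insert 3: 3 bumps 7 from row 1; 7 starts row 2. P = [[3], [7]], Q = [[1], [2]].
Insert 6: appended to row 1. P = [[3, 6], [7]], Q = [[1, 3], [2]].
Insert 4: 4 bumps 6 from row 1; 6 bumps 7 from row 2; 7 starts row 3. P = [[3, 4], [6], [7]], Q = [[1, 3], [2], [4]].
Insert 1: 1 bumps 3 from row 1; 3 bumps 6 from row 2; 6 bumps 7 from row 3; 7 starts row 4. P = [[1, 4], [3], [6], [7]], Q = [[1, 3], [2], [4], [5]].
Insert 5: appended to row 1. P = [[1, 4, 5], [3], [6], [7]], Q = [[1, 3, 6], [2], [4], [5]].
Insert 2: 2 bumps 4 from row 1; 4 appends to row 2. P = [[1, 2, 5], [3, 4], [6], [7]], Q = [[1, 3, 6], [2, 7], [4], [5]].

So P = [[1, 2, 5], [3, 4], [6], [7]], Q = [[1, 3, 6], [2, 7], [4], [5]].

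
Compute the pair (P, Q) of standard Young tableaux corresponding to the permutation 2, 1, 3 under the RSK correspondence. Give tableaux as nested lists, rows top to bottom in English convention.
Insert each entry of the permutation into P by Schensted row insertion, recording in Q the position of each new cell.

After inserting 2: P = [[2]].
After inserting 1: P = [[1], [2]].
After inserting 3: P = [[1, 3], [2]].

So P = [[1, 3], [2]], Q = [[1, 3], [2]].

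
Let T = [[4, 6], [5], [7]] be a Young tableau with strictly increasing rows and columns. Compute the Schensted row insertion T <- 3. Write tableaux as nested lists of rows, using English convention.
[[3, 6], [4], [5], [7]]

In row 1, 3 replaces 4 (the leftmost entry greater than 3); 4 is bumped to row 2. In row 2, 4 replaces 5 (the leftmost entry greater than 4); 5 is bumped to row 3. In row 3, 5 replaces 7 (the leftmost entry greater than 5); 7 is bumped to row 4. 7 starts a new row 4. The new tableau is [[3, 6], [4], [5], [7]].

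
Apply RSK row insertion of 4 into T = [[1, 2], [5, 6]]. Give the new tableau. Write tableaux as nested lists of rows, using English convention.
[[1, 2, 4], [5, 6]]

4 is larger than every entry of row 1, so it is appended to row 1. The new tableau is [[1, 2, 4], [5, 6]].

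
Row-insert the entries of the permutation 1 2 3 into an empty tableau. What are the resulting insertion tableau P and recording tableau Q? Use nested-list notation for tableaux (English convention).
Insert each entry of the permutation into P by Schensted row insertion, recording in Q the position of each new cell.

Insert 1: appended to row 1. P = [[1]].
Insert 2: appended to row 1. P = [[1, 2]].
Insert 3: appended to row 1. P = [[1, 2, 3]].

So P = [[1, 2, 3]], Q = [[1, 2, 3]].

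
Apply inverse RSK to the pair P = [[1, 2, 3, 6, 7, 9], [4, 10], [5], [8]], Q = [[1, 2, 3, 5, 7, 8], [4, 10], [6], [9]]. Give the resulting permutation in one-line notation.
1 2 8 5 6 4 7 10 3 9

Reverse the RSK construction: for i from n down to 1, find the cell of Q containing i, remove the entry at that cell from P, and reverse-bump it up through P; the value ejected from row 1 is w(i).

Step i=10: Q has 10 at row 2, column 2; remove 10 from row 2 of P and reverse-bump: 10 enters row 1 and ejects 9. So w(10) = 9. P is now [[1, 2, 3, 6, 7, 10], [4], [5], [8]].
Step i=9: Q has 9 at row 4, column 1; remove 8 from row 4 of P and reverse-bump: 8 enters row 3 and ejects 5; 5 enters row 2 and ejects 4; 4 enters row 1 and ejects 3. So w(9) = 3. P is now [[1, 2, 4, 6, 7, 10], [5], [8]].
Step i=8: Q has 8 at row 1, column 6; remove that cell from P, ejecting 10. So w(8) = 10. P is now [[1, 2, 4, 6, 7], [5], [8]].
Step i=7: Q has 7 at row 1, column 5; remove that cell from P, ejecting 7. So w(7) = 7. P is now [[1, 2, 4, 6], [5], [8]].
Step i=6: Q has 6 at row 3, column 1; remove 8 from row 3 of P and reverse-bump: 8 enters row 2 and ejects 5; 5 enters row 1 and ejects 4. So w(6) = 4. P is now [[1, 2, 5, 6], [8]].
Step i=5: Q has 5 at row 1, column 4; remove that cell from P, ejecting 6. So w(5) = 6. P is now [[1, 2, 5], [8]].
Step i=4: Q has 4 at row 2, column 1; remove 8 from row 2 of P and reverse-bump: 8 enters row 1 and ejects 5. So w(4) = 5. P is now [[1, 2, 8]].
Step i=3: Q has 3 at row 1, column 3; remove that cell from P, ejecting 8. So w(3) = 8. P is now [[1, 2]].
Step i=2: Q has 2 at row 1, column 2; remove that cell from P, ejecting 2. So w(2) = 2. P is now [[1]].
Step i=1: Q has 1 at row 1, column 1; remove that cell from P, ejecting 1. So w(1) = 1. P is now [].

So w = 1 2 8 5 6 4 7 10 3 9.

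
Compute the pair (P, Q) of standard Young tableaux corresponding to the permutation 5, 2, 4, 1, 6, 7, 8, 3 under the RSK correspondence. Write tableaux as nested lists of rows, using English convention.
Insert each entry of the permutation into P by Schensted row insertion, recording in Q the position of each new cell.

After inserting 5: P = [[5]].
After inserting 2: P = [[2], [5]].
After inserting 4: P = [[2, 4], [5]].
After inserting 1: P = [[1, 4], [2], [5]].
After inserting 6: P = [[1, 4, 6], [2], [5]].
After inserting 7: P = [[1, 4, 6, 7], [2], [5]].
After inserting 8: P = [[1, 4, 6, 7, 8], [2], [5]].
After inserting 3: P = [[1, 3, 6, 7, 8], [2, 4], [5]].

So P = [[1, 3, 6, 7, 8], [2, 4], [5]], Q = [[1, 3, 5, 6, 7], [2, 8], [4]].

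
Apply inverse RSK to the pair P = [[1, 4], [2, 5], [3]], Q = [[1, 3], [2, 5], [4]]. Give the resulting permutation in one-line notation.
Reverse the RSK construction: for i from n down to 1, find the cell of Q containing i, remove the entry at that cell from P, and reverse-bump it up through P; the value ejected from row 1 is w(i).

Step i=5: Q has 5 at row 2, column 2; remove 5 from row 2 of P and reverse-bump: 5 enters row 1 and ejects 4. So w(5) = 4. P is now [[1, 5], [2], [3]].
Step i=4: Q has 4 at row 3, column 1; remove 3 from row 3 of P and reverse-bump: 3 enters row 2 and ejects 2; 2 enters row 1 and ejects 1. So w(4) = 1. P is now [[2, 5], [3]].
Step i=3: Q has 3 at row 1, column 2; remove that cell from P, ejecting 5. So w(3) = 5. P is now [[2], [3]].
Step i=2: Q has 2 at row 2, column 1; remove 3 from row 2 of P and reverse-bump: 3 enters row 1 and ejects 2. So w(2) = 2. P is now [[3]].
Step i=1: Q has 1 at row 1, column 1; remove that cell from P, ejecting 3. So w(1) = 3. P is now [].

So w = 3 2 5 1 4.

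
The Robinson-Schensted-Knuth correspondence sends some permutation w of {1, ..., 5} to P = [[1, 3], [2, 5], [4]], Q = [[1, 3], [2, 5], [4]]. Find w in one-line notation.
Reverse the RSK construction: for i from n down to 1, find the cell of Q containing i, remove the entry at that cell from P, and reverse-bump it up through P; the value ejected from row 1 is w(i).

Step i=5: Q has 5 at row 2, column 2; remove 5 from row 2 of P and reverse-bump: 5 enters row 1 and ejects 3. So w(5) = 3. P is now [[1, 5], [2], [4]].
Step i=4: Q has 4 at row 3, column 1; remove 4 from row 3 of P and reverse-bump: 4 enters row 2 and ejects 2; 2 enters row 1 and ejects 1. So w(4) = 1. P is now [[2, 5], [4]].
Step i=3: Q has 3 at row 1, column 2; remove that cell from P, ejecting 5. So w(3) = 5. P is now [[2], [4]].
Step i=2: Q has 2 at row 2, column 1; remove 4 from row 2 of P and reverse-bump: 4 enters row 1 and ejects 2. So w(2) = 2. P is now [[4]].
Step i=1: Q has 1 at row 1, column 1; remove that cell from P, ejecting 4. So w(1) = 4. P is now [].

So w = 4 2 5 1 3.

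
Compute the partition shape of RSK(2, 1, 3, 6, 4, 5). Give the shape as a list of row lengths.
RSK row insertion gives P = [[1, 3, 4, 5], [2, 6]], which has shape [4, 2].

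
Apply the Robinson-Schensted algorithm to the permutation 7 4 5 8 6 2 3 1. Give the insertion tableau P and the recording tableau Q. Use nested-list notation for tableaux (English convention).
Insert each entry of the permutation into P by Schensted row insertion, recording in Q the position of each new cell.

Insert 7: appended to row 1. P = [[7]].
Insert 4: 4 bumps 7 from row 1; 7 starts row 2. P = [[4], [7]].
Insert 5: appended to row 1. P = [[4, 5], [7]].
Insert 8: appended to row 1. P = [[4, 5, 8], [7]].
Insert 6: 6 bumps 8 from row 1; 8 appends to row 2. P = [[4, 5, 6], [7, 8]].
Insert 2: 2 bumps 4 from row 1; 4 bumps 7 from row 2; 7 starts row 3. P = [[2, 5, 6], [4, 8], [7]].
Insert 3: 3 bumps 5 from row 1; 5 bumps 8 from row 2; 8 appends to row 3. P = [[2, 3, 6], [4, 5], [7, 8]].
Insert 1: 1 bumps 2 from row 1; 2 bumps 4 from row 2; 4 bumps 7 from row 3; 7 starts row 4. P = [[1, 3, 6], [2, 5], [4, 8], [7]].

So P = [[1, 3, 6], [2, 5], [4, 8], [7]], Q = [[1, 3, 4], [2, 5], [6, 7], [8]].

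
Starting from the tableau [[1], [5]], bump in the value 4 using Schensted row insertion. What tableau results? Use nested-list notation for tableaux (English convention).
4 is larger than every entry of row 1, so it is appended to row 1. The new tableau is [[1, 4], [5]].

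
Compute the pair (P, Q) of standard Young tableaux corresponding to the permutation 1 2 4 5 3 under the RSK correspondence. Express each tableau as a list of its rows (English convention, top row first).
P = [[1, 2, 3, 5], [4]], Q = [[1, 2, 3, 4], [5]]

Insert each entry of the permutation into P by Schensted row insertion, recording in Q the position of each new cell.

Insert 1: appended to row 1. P = [[1]].
Insert 2: appended to row 1. P = [[1, 2]].
Insert 4: appended to row 1. P = [[1, 2, 4]].
Insert 5: appended to row 1. P = [[1, 2, 4, 5]].
Insert 3: 3 bumps 4 from row 1; 4 starts row 2. P = [[1, 2, 3, 5], [4]].

So P = [[1, 2, 3, 5], [4]], Q = [[1, 2, 3, 4], [5]].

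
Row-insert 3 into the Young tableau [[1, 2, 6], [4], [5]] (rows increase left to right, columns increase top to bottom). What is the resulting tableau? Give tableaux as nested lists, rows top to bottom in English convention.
[[1, 2, 3], [4, 6], [5]]

In row 1, 3 replaces 6 (the leftmost entry greater than 3); 6 is bumped to row 2. 6 is appended to row 2. The new tableau is [[1, 2, 3], [4, 6], [5]].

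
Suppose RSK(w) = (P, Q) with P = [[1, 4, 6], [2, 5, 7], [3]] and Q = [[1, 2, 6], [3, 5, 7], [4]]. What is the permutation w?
Reverse RSK: for i = n, n-1, ..., 1, locate i in Q, remove the corresponding corner cell from P, and reverse-bump its entry up through P; the value ejected from row 1 is w(i).

So w = 3 5 2 1 4 7 6.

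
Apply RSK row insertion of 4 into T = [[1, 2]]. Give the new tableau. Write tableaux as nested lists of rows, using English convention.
[[1, 2, 4]]

4 is larger than every entry of row 1, so it is appended to row 1. The new tableau is [[1, 2, 4]].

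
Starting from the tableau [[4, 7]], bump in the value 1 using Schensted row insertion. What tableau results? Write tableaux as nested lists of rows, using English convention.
[[1, 7], [4]]

In row 1, 1 replaces 4 (the leftmost entry greater than 1); 4 is bumped to row 2. 4 starts a new row 2. The new tableau is [[1, 7], [4]].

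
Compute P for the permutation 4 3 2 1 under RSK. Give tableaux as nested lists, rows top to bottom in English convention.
After inserting 4: P = [[4]].
After inserting 3: P = [[3], [4]].
After inserting 2: P = [[2], [3], [4]].
After inserting 1: P = [[1], [2], [3], [4]].

So P = [[1], [2], [3], [4]].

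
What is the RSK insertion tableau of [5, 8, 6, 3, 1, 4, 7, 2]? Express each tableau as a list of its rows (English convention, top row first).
After inserting 5: P = [[5]].
After inserting 8: P = [[5, 8]].
After inserting 6: P = [[5, 6], [8]].
After inserting 3: P = [[3, 6], [5], [8]].
After inserting 1: P = [[1, 6], [3], [5], [8]].
After inserting 4: P = [[1, 4], [3, 6], [5], [8]].
After inserting 7: P = [[1, 4, 7], [3, 6], [5], [8]].
After inserting 2: P = [[1, 2, 7], [3, 4], [5, 6], [8]].

So P = [[1, 2, 7], [3, 4], [5, 6], [8]].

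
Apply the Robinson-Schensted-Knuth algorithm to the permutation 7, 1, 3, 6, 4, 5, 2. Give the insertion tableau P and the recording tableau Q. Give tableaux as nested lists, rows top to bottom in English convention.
P = [[1, 2, 4, 5], [3], [6], [7]], Q = [[1, 3, 4, 6], [2], [5], [7]]

Insert each entry of the permutation into P by Schensted row insertion, recording in Q the position of each new cell.

Insert 7: appended to row 1. P = [[7]].
Insert 1: 1 bumps 7 from row 1; 7 starts row 2. P = [[1], [7]].
Insert 3: appended to row 1. P = [[1, 3], [7]].
Insert 6: appended to row 1. P = [[1, 3, 6], [7]].
Insert 4: 4 bumps 6 from row 1; 6 bumps 7 from row 2; 7 starts row 3. P = [[1, 3, 4], [6], [7]].
Insert 5: appended to row 1. P = [[1, 3, 4, 5], [6], [7]].
Insert 2: 2 bumps 3 from row 1; 3 bumps 6 from row 2; 6 bumps 7 from row 3; 7 starts row 4. P = [[1, 2, 4, 5], [3], [6], [7]].

So P = [[1, 2, 4, 5], [3], [6], [7]], Q = [[1, 3, 4, 6], [2], [5], [7]].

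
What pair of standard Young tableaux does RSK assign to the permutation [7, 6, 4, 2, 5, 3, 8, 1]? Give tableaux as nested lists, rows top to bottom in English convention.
P = [[1, 3, 8], [2, 5], [4], [6], [7]], Q = [[1, 5, 7], [2, 6], [3], [4], [8]]

Insert each entry of the permutation into P by Schensted row insertion, recording in Q the position of each new cell.

Insert 7: appended to row 1. P = [[7]].
Insert 6: 6 bumps 7 from row 1; 7 starts row 2. P = [[6], [7]].
Insert 4: 4 bumps 6 from row 1; 6 bumps 7 from row 2; 7 starts row 3. P = [[4], [6], [7]].
Insert 2: 2 bumps 4 from row 1; 4 bumps 6 from row 2; 6 bumps 7 from row 3; 7 starts row 4. P = [[2], [4], [6], [7]].
Insert 5: appended to row 1. P = [[2, 5], [4], [6], [7]].
Insert 3: 3 bumps 5 from row 1; 5 appends to row 2. P = [[2, 3], [4, 5], [6], [7]].
Insert 8: appended to row 1. P = [[2, 3, 8], [4, 5], [6], [7]].
Insert 1: 1 bumps 2 from row 1; 2 bumps 4 from row 2; 4 bumps 6 from row 3; 6 bumps 7 from row 4; 7 starts row 5. P = [[1, 3, 8], [2, 5], [4], [6], [7]].

So P = [[1, 3, 8], [2, 5], [4], [6], [7]], Q = [[1, 5, 7], [2, 6], [3], [4], [8]].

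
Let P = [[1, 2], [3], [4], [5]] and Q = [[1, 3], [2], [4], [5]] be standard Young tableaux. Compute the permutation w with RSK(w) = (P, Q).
Reverse the RSK construction: for i from n down to 1, find the cell of Q containing i, remove the entry at that cell from P, and reverse-bump it up through P; the value ejected from row 1 is w(i).

Step i=5: Q has 5 at row 4, column 1; remove 5 from row 4 of P and reverse-bump: 5 enters row 3 and ejects 4; 4 enters row 2 and ejects 3; 3 enters row 1 and ejects 2. So w(5) = 2. P is now [[1, 3], [4], [5]].
Step i=4: Q has 4 at row 3, column 1; remove 5 from row 3 of P and reverse-bump: 5 enters row 2 and ejects 4; 4 enters row 1 and ejects 3. So w(4) = 3. P is now [[1, 4], [5]].
Step i=3: Q has 3 at row 1, column 2; remove that cell from P, ejecting 4. So w(3) = 4. P is now [[1], [5]].
Step i=2: Q has 2 at row 2, column 1; remove 5 from row 2 of P and reverse-bump: 5 enters row 1 and ejects 1. So w(2) = 1. P is now [[5]].
Step i=1: Q has 1 at row 1, column 1; remove that cell from P, ejecting 5. So w(1) = 5. P is now [].

So w = 5 1 4 3 2.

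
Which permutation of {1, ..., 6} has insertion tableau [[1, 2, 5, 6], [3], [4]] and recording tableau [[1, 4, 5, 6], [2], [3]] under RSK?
Reverse the RSK construction: for i from n down to 1, find the cell of Q containing i, remove the entry at that cell from P, and reverse-bump it up through P; the value ejected from row 1 is w(i).

Step i=6: Q has 6 at row 1, column 4; remove that cell from P, ejecting 6. So w(6) = 6. P is now [[1, 2, 5], [3], [4]].
Step i=5: Q has 5 at row 1, column 3; remove that cell from P, ejecting 5. So w(5) = 5. P is now [[1, 2], [3], [4]].
Step i=4: Q has 4 at row 1, column 2; remove that cell from P, ejecting 2. So w(4) = 2. P is now [[1], [3], [4]].
Step i=3: Q has 3 at row 3, column 1; remove 4 from row 3 of P and reverse-bump: 4 enters row 2 and ejects 3; 3 enters row 1 and ejects 1. So w(3) = 1. P is now [[3], [4]].
Step i=2: Q has 2 at row 2, column 1; remove 4 from row 2 of P and reverse-bump: 4 enters row 1 and ejects 3. So w(2) = 3. P is now [[4]].
Step i=1: Q has 1 at row 1, column 1; remove that cell from P, ejecting 4. So w(1) = 4. P is now [].

So w = 4 3 1 2 5 6.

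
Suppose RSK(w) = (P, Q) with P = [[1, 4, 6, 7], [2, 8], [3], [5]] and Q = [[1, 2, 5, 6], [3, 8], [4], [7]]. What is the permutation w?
Reverse the RSK construction: for i from n down to 1, find the cell of Q containing i, remove the entry at that cell from P, and reverse-bump it up through P; the value ejected from row 1 is w(i).

Step i=8: Q has 8 at row 2, column 2; remove 8 from row 2 of P and reverse-bump: 8 enters row 1 and ejects 7. So w(8) = 7. P is now [[1, 4, 6, 8], [2], [3], [5]].
Step i=7: Q has 7 at row 4, column 1; remove 5 from row 4 of P and reverse-bump: 5 enters row 3 and ejects 3; 3 enters row 2 and ejects 2; 2 enters row 1 and ejects 1. So w(7) = 1. P is now [[2, 4, 6, 8], [3], [5]].
Step i=6: Q has 6 at row 1, column 4; remove that cell from P, ejecting 8. So w(6) = 8. P is now [[2, 4, 6], [3], [5]].
Step i=5: Q has 5 at row 1, column 3; remove that cell from P, ejecting 6. So w(5) = 6. P is now [[2, 4], [3], [5]].
Step i=4: Q has 4 at row 3, column 1; remove 5 from row 3 of P and reverse-bump: 5 enters row 2 and ejects 3; 3 enters row 1 and ejects 2. So w(4) = 2. P is now [[3, 4], [5]].
Step i=3: Q has 3 at row 2, column 1; remove 5 from row 2 of P and reverse-bump: 5 enters row 1 and ejects 4. So w(3) = 4. P is now [[3, 5]].
Step i=2: Q has 2 at row 1, column 2; remove that cell from P, ejecting 5. So w(2) = 5. P is now [[3]].
Step i=1: Q has 1 at row 1, column 1; remove that cell from P, ejecting 3. So w(1) = 3. P is now [].

So w = 3 5 4 2 6 8 1 7.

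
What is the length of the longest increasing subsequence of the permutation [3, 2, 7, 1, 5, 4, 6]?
3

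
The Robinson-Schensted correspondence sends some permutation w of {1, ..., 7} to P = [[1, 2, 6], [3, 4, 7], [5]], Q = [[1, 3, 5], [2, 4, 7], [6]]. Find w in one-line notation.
3 1 5 4 7 2 6

Reverse RSK: for i = n, n-1, ..., 1, locate i in Q, remove the corresponding corner cell from P, and reverse-bump its entry up through P; the value ejected from row 1 is w(i).

So w = 3 1 5 4 7 2 6.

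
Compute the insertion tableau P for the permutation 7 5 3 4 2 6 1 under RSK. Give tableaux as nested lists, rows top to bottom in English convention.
Insert 7: appended to row 1. P = [[7]].
Insert 5: 5 bumps 7 from row 1; 7 starts row 2. P = [[5], [7]].
Insert 3: 3 bumps 5 from row 1; 5 bumps 7 from row 2; 7 starts row 3. P = [[3], [5], [7]].
Insert 4: appended to row 1. P = [[3, 4], [5], [7]].
Insert 2: 2 bumps 3 from row 1; 3 bumps 5 from row 2; 5 bumps 7 from row 3; 7 starts row 4. P = [[2, 4], [3], [5], [7]].
Insert 6: appended to row 1. P = [[2, 4, 6], [3], [5], [7]].
Insert 1: 1 bumps 2 from row 1; 2 bumps 3 from row 2; 3 bumps 5 from row 3; 5 bumps 7 from row 4; 7 starts row 5. P = [[1, 4, 6], [2], [3], [5], [7]].

So P = [[1, 4, 6], [2], [3], [5], [7]].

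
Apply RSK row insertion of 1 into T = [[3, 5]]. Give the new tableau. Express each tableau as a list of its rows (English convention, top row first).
[[1, 5], [3]]

In row 1, 1 replaces 3 (the leftmost entry greater than 1); 3 is bumped to row 2. 3 starts a new row 2. The new tableau is [[1, 5], [3]].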